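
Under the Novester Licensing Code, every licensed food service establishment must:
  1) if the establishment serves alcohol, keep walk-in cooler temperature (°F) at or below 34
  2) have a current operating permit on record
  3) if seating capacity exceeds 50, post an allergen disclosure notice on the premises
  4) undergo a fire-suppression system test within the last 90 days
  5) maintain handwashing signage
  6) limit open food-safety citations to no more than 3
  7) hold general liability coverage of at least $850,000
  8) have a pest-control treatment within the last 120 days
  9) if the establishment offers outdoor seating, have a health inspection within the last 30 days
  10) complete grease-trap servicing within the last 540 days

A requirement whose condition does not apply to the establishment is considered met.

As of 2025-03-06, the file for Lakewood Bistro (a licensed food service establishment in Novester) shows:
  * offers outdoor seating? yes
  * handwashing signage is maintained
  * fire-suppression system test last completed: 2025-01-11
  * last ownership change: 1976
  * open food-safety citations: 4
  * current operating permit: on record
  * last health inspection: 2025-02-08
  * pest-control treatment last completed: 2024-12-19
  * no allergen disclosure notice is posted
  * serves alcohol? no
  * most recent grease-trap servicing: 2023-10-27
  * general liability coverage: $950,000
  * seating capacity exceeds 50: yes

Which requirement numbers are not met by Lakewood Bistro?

3, 6

1. condition 'serves alcohol' does not hold → requirement n/a → met
2. current operating permit present → met
3. condition 'seating capacity exceeds 50' holds; allergen disclosure notice absent → not met
4. fire-suppression system test 54 days ago vs limit 90 → met
5. handwashing signage present → met
6. open food-safety citations 4 > 3 → not met
7. general liability coverage $950,000 ≥ $850,000 → met
8. pest-control treatment 77 days ago vs limit 120 → met
9. condition 'offers outdoor seating' holds; health inspection 26 days ago vs limit 30 → met
10. grease-trap servicing 496 days ago vs limit 540 → met
Not met: 3, 6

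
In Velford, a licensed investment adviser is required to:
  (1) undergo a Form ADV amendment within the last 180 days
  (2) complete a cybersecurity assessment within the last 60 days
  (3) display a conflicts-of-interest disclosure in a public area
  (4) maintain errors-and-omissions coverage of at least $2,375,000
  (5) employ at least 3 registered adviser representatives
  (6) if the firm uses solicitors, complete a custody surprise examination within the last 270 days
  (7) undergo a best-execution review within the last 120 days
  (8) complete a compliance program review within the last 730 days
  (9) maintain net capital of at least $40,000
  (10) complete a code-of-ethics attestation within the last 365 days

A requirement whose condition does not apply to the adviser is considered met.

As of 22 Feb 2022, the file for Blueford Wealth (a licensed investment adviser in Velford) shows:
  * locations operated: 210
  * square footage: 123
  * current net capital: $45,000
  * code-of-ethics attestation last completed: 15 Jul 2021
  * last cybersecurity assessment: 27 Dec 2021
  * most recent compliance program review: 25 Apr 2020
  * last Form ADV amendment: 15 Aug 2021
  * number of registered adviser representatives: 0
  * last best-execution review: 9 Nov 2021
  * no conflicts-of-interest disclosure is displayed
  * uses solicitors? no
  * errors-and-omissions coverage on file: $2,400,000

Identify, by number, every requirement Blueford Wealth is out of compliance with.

1. Form ADV amendment 191 days ago vs limit 180 → not met
2. cybersecurity assessment 57 days ago vs limit 60 → met
3. conflicts-of-interest disclosure absent → not met
4. errors-and-omissions coverage $2,400,000 ≥ $2,375,000 → met
5. registered adviser representatives 0 < 3 → not met
6. condition 'uses solicitors' does not hold → requirement n/a → met
7. best-execution review 105 days ago vs limit 120 → met
8. compliance program review 668 days ago vs limit 730 → met
9. net capital $45,000 ≥ $40,000 → met
10. code-of-ethics attestation 222 days ago vs limit 365 → met
Not met: 1, 3, 5

1, 3, 5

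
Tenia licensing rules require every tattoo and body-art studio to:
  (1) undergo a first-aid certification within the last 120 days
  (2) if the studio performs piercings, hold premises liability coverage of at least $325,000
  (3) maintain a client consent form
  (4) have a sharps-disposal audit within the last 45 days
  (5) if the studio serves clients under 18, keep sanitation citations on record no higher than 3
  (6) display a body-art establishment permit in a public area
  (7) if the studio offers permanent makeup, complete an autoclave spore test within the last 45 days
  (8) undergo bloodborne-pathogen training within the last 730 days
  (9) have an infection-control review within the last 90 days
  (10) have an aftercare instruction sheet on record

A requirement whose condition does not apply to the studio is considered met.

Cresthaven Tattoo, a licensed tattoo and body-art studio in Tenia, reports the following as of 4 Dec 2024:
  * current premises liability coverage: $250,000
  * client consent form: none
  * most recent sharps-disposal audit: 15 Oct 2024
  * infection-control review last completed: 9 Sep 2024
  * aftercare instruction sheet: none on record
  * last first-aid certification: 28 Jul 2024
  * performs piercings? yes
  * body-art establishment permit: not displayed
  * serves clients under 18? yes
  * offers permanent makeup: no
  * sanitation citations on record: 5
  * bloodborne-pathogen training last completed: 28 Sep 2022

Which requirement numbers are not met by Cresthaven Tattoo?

1, 2, 3, 4, 5, 6, 8, 10

1. first-aid certification 129 days ago vs limit 120 → not met
2. condition 'performs piercings' holds; premises liability coverage $250,000 < $325,000 → not met
3. client consent form absent → not met
4. sharps-disposal audit 50 days ago vs limit 45 → not met
5. condition 'serves clients under 18' holds; sanitation citations on record 5 > 3 → not met
6. body-art establishment permit absent → not met
7. condition 'offers permanent makeup' does not hold → requirement n/a → met
8. bloodborne-pathogen training 798 days ago vs limit 730 → not met
9. infection-control review 86 days ago vs limit 90 → met
10. aftercare instruction sheet absent → not met
Not met: 1, 2, 3, 4, 5, 6, 8, 10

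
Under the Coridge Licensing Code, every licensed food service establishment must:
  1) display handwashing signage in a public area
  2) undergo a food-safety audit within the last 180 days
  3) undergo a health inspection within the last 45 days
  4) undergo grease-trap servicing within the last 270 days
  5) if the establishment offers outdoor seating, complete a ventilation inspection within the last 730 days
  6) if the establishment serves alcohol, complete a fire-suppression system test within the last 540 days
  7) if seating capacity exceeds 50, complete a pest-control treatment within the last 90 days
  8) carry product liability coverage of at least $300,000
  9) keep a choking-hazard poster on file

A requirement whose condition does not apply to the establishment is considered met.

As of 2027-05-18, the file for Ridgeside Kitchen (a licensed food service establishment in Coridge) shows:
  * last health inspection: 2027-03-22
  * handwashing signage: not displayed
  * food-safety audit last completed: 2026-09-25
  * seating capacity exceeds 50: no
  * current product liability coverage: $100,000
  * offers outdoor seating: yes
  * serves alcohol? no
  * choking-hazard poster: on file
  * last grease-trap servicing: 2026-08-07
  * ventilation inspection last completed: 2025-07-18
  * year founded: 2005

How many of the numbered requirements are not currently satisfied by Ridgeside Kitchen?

5

1. handwashing signage absent → not met
2. food-safety audit 235 days ago vs limit 180 → not met
3. health inspection 57 days ago vs limit 45 → not met
4. grease-trap servicing 284 days ago vs limit 270 → not met
5. condition 'offers outdoor seating' holds; ventilation inspection 669 days ago vs limit 730 → met
6. condition 'serves alcohol' does not hold → requirement n/a → met
7. condition 'seating capacity exceeds 50' does not hold → requirement n/a → met
8. product liability coverage $100,000 < $300,000 → not met
9. choking-hazard poster present → met
Not met: 5 of 9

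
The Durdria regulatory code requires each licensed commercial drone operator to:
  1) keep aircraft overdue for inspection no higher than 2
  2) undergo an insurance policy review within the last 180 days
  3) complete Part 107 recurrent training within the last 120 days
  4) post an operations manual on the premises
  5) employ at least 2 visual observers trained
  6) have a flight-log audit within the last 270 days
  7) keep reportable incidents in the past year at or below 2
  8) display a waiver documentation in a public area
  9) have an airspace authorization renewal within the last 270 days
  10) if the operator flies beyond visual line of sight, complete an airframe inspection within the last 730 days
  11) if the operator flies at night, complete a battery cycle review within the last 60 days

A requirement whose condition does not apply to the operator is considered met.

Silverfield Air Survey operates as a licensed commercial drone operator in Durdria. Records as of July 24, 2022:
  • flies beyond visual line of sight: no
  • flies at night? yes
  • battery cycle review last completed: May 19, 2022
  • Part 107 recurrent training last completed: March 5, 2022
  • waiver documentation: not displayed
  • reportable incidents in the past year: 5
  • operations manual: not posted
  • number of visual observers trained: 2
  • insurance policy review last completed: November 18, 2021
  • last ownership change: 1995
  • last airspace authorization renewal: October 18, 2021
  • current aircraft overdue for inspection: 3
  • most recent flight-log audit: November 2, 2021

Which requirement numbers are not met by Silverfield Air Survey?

1. aircraft overdue for inspection 3 > 2 → not met
2. insurance policy review 248 days ago vs limit 180 → not met
3. Part 107 recurrent training 141 days ago vs limit 120 → not met
4. operations manual absent → not met
5. visual observers trained 2 ≥ 2 → met
6. flight-log audit 264 days ago vs limit 270 → met
7. reportable incidents in the past year 5 > 2 → not met
8. waiver documentation absent → not met
9. airspace authorization renewal 279 days ago vs limit 270 → not met
10. condition 'flies beyond visual line of sight' does not hold → requirement n/a → met
11. condition 'flies at night' holds; battery cycle review 66 days ago vs limit 60 → not met
Not met: 1, 2, 3, 4, 7, 8, 9, 11

1, 2, 3, 4, 7, 8, 9, 11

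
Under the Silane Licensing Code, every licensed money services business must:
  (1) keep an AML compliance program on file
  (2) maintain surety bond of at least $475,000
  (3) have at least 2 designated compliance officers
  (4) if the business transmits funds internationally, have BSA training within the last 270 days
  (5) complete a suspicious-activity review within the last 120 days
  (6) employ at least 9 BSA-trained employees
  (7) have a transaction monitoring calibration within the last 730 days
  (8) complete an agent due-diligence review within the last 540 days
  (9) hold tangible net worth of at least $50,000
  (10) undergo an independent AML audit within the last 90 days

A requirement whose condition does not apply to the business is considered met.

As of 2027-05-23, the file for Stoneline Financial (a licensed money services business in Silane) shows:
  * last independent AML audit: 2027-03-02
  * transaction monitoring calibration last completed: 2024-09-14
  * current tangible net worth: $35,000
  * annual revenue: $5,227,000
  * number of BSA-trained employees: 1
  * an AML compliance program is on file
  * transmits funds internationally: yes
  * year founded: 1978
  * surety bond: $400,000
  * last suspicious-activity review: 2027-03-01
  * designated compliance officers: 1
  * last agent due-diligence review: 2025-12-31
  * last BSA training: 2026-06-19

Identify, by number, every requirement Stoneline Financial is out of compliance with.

2, 3, 4, 6, 7, 9

1. AML compliance program present → met
2. surety bond $400,000 < $475,000 → not met
3. designated compliance officers 1 < 2 → not met
4. condition 'transmits funds internationally' holds; BSA training 338 days ago vs limit 270 → not met
5. suspicious-activity review 83 days ago vs limit 120 → met
6. BSA-trained employees 1 < 9 → not met
7. transaction monitoring calibration 981 days ago vs limit 730 → not met
8. agent due-diligence review 508 days ago vs limit 540 → met
9. tangible net worth $35,000 < $50,000 → not met
10. independent AML audit 82 days ago vs limit 90 → met
Not met: 2, 3, 4, 6, 7, 9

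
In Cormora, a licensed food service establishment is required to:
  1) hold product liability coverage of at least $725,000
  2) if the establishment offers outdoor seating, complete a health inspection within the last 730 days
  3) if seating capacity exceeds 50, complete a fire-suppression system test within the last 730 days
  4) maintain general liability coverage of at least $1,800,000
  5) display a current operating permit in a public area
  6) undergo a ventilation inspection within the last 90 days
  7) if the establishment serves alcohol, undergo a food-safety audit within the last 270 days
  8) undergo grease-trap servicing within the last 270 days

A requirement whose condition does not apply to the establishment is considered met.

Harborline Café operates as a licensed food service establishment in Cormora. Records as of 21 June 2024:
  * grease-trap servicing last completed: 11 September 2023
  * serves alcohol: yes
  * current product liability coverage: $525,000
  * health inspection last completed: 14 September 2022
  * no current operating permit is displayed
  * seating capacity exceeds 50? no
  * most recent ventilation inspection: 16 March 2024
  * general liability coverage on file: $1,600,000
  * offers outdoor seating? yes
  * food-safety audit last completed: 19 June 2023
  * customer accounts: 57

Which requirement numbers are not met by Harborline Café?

1, 4, 5, 6, 7, 8

1. product liability coverage $525,000 < $725,000 → not met
2. condition 'offers outdoor seating' holds; health inspection 646 days ago vs limit 730 → met
3. condition 'seating capacity exceeds 50' does not hold → requirement n/a → met
4. general liability coverage $1,600,000 < $1,800,000 → not met
5. current operating permit absent → not met
6. ventilation inspection 97 days ago vs limit 90 → not met
7. condition 'serves alcohol' holds; food-safety audit 368 days ago vs limit 270 → not met
8. grease-trap servicing 284 days ago vs limit 270 → not met
Not met: 1, 4, 5, 6, 7, 8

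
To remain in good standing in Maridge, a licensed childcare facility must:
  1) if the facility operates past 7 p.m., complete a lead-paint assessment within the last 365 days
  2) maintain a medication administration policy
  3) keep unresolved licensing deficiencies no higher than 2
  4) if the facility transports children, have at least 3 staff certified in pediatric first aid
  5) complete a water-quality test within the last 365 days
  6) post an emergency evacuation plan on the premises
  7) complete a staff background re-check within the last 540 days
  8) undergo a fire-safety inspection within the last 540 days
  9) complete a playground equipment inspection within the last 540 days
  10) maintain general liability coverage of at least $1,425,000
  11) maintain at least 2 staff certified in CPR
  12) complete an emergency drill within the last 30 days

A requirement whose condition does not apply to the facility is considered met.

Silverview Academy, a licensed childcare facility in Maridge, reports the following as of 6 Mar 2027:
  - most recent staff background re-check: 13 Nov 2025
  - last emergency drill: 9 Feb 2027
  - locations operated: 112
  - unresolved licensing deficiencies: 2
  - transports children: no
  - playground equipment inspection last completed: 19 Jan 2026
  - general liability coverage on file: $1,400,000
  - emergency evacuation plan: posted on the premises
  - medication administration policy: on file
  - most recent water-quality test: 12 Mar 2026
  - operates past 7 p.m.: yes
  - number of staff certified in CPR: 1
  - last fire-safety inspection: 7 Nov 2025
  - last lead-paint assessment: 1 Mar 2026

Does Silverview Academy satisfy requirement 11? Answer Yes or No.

11. staff certified in CPR 1 < 2 → not met

No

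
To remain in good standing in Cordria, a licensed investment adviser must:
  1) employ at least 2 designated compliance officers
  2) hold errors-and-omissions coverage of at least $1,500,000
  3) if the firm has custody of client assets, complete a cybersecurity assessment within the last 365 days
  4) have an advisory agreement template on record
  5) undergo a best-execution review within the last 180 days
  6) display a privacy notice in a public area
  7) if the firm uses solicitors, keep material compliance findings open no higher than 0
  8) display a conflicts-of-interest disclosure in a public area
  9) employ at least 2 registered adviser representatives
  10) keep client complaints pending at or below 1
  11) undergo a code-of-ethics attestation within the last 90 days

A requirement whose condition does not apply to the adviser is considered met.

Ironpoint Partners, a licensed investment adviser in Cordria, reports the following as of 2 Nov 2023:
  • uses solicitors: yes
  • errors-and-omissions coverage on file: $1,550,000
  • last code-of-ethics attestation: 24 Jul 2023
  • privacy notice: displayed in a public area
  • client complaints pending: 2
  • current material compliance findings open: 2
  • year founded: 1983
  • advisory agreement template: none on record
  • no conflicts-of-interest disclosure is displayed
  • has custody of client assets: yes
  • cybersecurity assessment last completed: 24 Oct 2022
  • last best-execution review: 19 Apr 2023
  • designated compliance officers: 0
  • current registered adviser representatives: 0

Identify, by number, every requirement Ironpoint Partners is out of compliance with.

1. designated compliance officers 0 < 2 → not met
2. errors-and-omissions coverage $1,550,000 ≥ $1,500,000 → met
3. condition 'has custody of client assets' holds; cybersecurity assessment 374 days ago vs limit 365 → not met
4. advisory agreement template absent → not met
5. best-execution review 197 days ago vs limit 180 → not met
6. privacy notice present → met
7. condition 'uses solicitors' holds; material compliance findings open 2 > 0 → not met
8. conflicts-of-interest disclosure absent → not met
9. registered adviser representatives 0 < 2 → not met
10. client complaints pending 2 > 1 → not met
11. code-of-ethics attestation 101 days ago vs limit 90 → not met
Not met: 1, 3, 4, 5, 7, 8, 9, 10, 11

1, 3, 4, 5, 7, 8, 9, 10, 11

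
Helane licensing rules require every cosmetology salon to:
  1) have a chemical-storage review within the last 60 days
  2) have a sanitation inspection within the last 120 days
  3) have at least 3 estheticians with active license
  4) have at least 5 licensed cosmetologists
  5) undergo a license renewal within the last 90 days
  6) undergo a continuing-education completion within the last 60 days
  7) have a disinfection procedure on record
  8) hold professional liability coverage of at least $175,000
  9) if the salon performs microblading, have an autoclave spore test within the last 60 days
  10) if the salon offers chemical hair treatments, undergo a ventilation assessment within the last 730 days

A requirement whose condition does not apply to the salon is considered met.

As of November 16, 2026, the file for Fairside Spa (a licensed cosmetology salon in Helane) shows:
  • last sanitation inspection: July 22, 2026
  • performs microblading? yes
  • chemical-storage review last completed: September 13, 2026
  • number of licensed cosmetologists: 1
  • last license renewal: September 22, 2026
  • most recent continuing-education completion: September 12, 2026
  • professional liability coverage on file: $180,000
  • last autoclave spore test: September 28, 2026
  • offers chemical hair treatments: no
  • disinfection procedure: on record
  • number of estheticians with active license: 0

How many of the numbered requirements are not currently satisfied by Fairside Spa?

1. chemical-storage review 64 days ago vs limit 60 → not met
2. sanitation inspection 117 days ago vs limit 120 → met
3. estheticians with active license 0 < 3 → not met
4. licensed cosmetologists 1 < 5 → not met
5. license renewal 55 days ago vs limit 90 → met
6. continuing-education completion 65 days ago vs limit 60 → not met
7. disinfection procedure present → met
8. professional liability coverage $180,000 ≥ $175,000 → met
9. condition 'performs microblading' holds; autoclave spore test 49 days ago vs limit 60 → met
10. condition 'offers chemical hair treatments' does not hold → requirement n/a → met
Not met: 4 of 10

4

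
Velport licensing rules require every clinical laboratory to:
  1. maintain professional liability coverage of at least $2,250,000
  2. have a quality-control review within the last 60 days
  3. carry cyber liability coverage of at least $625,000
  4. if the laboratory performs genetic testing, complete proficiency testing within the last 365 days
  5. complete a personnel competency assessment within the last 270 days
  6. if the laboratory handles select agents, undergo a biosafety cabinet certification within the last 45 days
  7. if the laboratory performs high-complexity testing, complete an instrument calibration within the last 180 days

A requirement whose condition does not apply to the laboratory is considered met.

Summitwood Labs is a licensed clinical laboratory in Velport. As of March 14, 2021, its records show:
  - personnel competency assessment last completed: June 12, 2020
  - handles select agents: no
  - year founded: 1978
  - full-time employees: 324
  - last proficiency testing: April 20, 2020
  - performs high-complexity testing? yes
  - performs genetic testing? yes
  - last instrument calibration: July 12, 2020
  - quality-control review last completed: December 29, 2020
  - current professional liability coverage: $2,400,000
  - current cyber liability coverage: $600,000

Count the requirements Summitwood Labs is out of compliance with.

1. professional liability coverage $2,400,000 ≥ $2,250,000 → met
2. quality-control review 75 days ago vs limit 60 → not met
3. cyber liability coverage $600,000 < $625,000 → not met
4. condition 'performs genetic testing' holds; proficiency testing 328 days ago vs limit 365 → met
5. personnel competency assessment 275 days ago vs limit 270 → not met
6. condition 'handles select agents' does not hold → requirement n/a → met
7. condition 'performs high-complexity testing' holds; instrument calibration 245 days ago vs limit 180 → not met
Not met: 4 of 7

4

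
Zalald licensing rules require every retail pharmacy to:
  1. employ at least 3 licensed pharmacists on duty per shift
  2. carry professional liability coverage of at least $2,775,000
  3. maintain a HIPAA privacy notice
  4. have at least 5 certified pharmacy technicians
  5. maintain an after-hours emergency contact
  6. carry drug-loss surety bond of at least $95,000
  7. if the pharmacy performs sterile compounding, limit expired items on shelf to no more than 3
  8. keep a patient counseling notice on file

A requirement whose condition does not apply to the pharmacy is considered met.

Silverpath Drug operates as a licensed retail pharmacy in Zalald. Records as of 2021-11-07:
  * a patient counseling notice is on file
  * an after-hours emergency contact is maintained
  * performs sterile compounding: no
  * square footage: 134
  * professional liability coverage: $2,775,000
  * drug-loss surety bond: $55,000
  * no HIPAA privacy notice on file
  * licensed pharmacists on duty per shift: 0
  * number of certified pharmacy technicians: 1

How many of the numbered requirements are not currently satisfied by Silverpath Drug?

1. licensed pharmacists on duty per shift 0 < 3 → not met
2. professional liability coverage $2,775,000 ≥ $2,775,000 → met
3. HIPAA privacy notice absent → not met
4. certified pharmacy technicians 1 < 5 → not met
5. after-hours emergency contact present → met
6. drug-loss surety bond $55,000 < $95,000 → not met
7. condition 'performs sterile compounding' does not hold → requirement n/a → met
8. patient counseling notice present → met
Not met: 4 of 8

4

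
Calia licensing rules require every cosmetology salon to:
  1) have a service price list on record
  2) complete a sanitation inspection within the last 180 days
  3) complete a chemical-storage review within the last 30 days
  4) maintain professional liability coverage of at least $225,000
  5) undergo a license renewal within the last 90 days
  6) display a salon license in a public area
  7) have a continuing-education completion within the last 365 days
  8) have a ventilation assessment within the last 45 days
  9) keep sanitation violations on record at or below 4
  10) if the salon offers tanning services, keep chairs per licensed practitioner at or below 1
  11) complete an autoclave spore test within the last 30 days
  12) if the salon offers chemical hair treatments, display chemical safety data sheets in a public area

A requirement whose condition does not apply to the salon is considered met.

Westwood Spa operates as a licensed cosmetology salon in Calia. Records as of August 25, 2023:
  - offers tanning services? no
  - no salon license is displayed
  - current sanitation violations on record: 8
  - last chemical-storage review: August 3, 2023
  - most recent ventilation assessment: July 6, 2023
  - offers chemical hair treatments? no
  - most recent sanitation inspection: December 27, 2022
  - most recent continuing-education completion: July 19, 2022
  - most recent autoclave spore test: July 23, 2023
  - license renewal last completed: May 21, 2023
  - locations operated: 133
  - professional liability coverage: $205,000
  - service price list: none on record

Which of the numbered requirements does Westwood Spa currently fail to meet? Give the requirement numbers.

1. service price list absent → not met
2. sanitation inspection 241 days ago vs limit 180 → not met
3. chemical-storage review 22 days ago vs limit 30 → met
4. professional liability coverage $205,000 < $225,000 → not met
5. license renewal 96 days ago vs limit 90 → not met
6. salon license absent → not met
7. continuing-education completion 402 days ago vs limit 365 → not met
8. ventilation assessment 50 days ago vs limit 45 → not met
9. sanitation violations on record 8 > 4 → not met
10. condition 'offers tanning services' does not hold → requirement n/a → met
11. autoclave spore test 33 days ago vs limit 30 → not met
12. condition 'offers chemical hair treatments' does not hold → requirement n/a → met
Not met: 1, 2, 4, 5, 6, 7, 8, 9, 11

1, 2, 4, 5, 6, 7, 8, 9, 11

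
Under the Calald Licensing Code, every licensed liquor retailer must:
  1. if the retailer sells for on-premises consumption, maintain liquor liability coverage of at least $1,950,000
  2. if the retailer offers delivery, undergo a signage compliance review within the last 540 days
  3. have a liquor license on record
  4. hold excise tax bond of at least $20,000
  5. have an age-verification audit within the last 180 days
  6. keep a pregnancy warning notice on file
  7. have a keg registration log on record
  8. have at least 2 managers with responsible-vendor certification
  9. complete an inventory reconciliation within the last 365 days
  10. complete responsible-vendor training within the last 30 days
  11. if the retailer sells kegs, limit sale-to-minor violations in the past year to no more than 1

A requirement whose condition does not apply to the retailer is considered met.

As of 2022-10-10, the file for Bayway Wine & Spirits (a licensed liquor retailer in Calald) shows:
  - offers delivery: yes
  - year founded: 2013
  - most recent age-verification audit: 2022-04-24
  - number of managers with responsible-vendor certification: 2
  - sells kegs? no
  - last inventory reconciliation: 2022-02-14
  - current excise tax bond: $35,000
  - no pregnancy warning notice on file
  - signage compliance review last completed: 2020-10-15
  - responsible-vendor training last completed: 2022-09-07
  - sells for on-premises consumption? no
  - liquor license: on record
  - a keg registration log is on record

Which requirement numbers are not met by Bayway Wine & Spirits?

1. condition 'sells for on-premises consumption' does not hold → requirement n/a → met
2. condition 'offers delivery' holds; signage compliance review 725 days ago vs limit 540 → not met
3. liquor license present → met
4. excise tax bond $35,000 ≥ $20,000 → met
5. age-verification audit 169 days ago vs limit 180 → met
6. pregnancy warning notice absent → not met
7. keg registration log present → met
8. managers with responsible-vendor certification 2 ≥ 2 → met
9. inventory reconciliation 238 days ago vs limit 365 → met
10. responsible-vendor training 33 days ago vs limit 30 → not met
11. condition 'sells kegs' does not hold → requirement n/a → met
Not met: 2, 6, 10

2, 6, 10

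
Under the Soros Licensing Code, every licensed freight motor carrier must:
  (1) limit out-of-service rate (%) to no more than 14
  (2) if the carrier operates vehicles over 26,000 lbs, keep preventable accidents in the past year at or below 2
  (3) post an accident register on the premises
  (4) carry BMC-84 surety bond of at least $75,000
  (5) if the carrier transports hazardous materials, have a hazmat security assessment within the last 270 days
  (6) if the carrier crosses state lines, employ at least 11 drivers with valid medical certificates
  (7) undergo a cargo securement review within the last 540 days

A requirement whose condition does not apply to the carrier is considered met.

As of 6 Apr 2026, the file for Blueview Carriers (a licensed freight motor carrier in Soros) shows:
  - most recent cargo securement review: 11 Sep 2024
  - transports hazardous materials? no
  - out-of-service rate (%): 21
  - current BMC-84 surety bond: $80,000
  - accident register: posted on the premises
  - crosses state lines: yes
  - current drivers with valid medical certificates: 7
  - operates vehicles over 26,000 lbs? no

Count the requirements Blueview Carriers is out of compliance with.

3

1. out-of-service rate (%) 21 > 14 → not met
2. condition 'operates vehicles over 26,000 lbs' does not hold → requirement n/a → met
3. accident register present → met
4. BMC-84 surety bond $80,000 ≥ $75,000 → met
5. condition 'transports hazardous materials' does not hold → requirement n/a → met
6. condition 'crosses state lines' holds; drivers with valid medical certificates 7 < 11 → not met
7. cargo securement review 572 days ago vs limit 540 → not met
Not met: 3 of 7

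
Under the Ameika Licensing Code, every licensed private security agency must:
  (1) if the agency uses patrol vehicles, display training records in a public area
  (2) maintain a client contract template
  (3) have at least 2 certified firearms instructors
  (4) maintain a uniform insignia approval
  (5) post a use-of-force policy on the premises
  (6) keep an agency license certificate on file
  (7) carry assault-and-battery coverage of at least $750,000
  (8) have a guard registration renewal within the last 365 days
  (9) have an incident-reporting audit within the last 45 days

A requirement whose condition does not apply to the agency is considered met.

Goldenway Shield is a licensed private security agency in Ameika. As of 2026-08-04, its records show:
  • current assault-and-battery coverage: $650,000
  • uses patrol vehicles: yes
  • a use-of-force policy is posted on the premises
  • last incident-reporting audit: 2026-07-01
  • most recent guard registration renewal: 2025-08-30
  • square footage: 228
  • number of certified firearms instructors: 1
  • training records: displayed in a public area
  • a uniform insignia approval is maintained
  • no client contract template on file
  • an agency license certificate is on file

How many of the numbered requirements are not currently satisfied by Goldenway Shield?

3

1. condition 'uses patrol vehicles' holds; training records present → met
2. client contract template absent → not met
3. certified firearms instructors 1 < 2 → not met
4. uniform insignia approval present → met
5. use-of-force policy present → met
6. agency license certificate present → met
7. assault-and-battery coverage $650,000 < $750,000 → not met
8. guard registration renewal 339 days ago vs limit 365 → met
9. incident-reporting audit 34 days ago vs limit 45 → met
Not met: 3 of 9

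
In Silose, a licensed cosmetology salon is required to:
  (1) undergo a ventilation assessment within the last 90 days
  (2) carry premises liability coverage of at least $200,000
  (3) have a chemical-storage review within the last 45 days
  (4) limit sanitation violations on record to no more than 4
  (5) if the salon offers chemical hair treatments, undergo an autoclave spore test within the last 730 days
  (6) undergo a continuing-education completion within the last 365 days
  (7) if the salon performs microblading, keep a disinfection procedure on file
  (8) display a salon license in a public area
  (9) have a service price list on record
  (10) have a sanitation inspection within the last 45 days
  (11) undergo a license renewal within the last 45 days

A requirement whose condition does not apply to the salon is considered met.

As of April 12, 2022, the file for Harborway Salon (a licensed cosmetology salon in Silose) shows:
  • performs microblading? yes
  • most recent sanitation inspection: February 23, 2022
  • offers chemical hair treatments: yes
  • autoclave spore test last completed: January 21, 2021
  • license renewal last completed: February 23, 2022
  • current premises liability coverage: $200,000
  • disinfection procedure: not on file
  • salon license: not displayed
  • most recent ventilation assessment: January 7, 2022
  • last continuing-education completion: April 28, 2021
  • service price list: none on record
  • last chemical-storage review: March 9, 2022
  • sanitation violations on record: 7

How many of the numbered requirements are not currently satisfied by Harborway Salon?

1. ventilation assessment 95 days ago vs limit 90 → not met
2. premises liability coverage $200,000 ≥ $200,000 → met
3. chemical-storage review 34 days ago vs limit 45 → met
4. sanitation violations on record 7 > 4 → not met
5. condition 'offers chemical hair treatments' holds; autoclave spore test 446 days ago vs limit 730 → met
6. continuing-education completion 349 days ago vs limit 365 → met
7. condition 'performs microblading' holds; disinfection procedure absent → not met
8. salon license absent → not met
9. service price list absent → not met
10. sanitation inspection 48 days ago vs limit 45 → not met
11. license renewal 48 days ago vs limit 45 → not met
Not met: 7 of 11

7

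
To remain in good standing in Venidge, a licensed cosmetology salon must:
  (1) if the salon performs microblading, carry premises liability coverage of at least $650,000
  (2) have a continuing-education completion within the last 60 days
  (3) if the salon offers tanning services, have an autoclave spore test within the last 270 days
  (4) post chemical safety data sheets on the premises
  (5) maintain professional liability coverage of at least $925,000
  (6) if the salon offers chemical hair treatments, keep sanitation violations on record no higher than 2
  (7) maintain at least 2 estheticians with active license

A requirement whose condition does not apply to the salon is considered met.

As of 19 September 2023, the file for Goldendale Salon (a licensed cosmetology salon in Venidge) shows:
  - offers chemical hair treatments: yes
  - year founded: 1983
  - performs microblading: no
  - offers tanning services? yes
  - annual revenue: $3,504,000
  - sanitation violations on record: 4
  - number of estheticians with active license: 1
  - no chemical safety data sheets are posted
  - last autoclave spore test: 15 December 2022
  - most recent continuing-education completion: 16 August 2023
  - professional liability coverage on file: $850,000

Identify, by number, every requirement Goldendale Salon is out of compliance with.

1. condition 'performs microblading' does not hold → requirement n/a → met
2. continuing-education completion 34 days ago vs limit 60 → met
3. condition 'offers tanning services' holds; autoclave spore test 278 days ago vs limit 270 → not met
4. chemical safety data sheets absent → not met
5. professional liability coverage $850,000 < $925,000 → not met
6. condition 'offers chemical hair treatments' holds; sanitation violations on record 4 > 2 → not met
7. estheticians with active license 1 < 2 → not met
Not met: 3, 4, 5, 6, 7

3, 4, 5, 6, 7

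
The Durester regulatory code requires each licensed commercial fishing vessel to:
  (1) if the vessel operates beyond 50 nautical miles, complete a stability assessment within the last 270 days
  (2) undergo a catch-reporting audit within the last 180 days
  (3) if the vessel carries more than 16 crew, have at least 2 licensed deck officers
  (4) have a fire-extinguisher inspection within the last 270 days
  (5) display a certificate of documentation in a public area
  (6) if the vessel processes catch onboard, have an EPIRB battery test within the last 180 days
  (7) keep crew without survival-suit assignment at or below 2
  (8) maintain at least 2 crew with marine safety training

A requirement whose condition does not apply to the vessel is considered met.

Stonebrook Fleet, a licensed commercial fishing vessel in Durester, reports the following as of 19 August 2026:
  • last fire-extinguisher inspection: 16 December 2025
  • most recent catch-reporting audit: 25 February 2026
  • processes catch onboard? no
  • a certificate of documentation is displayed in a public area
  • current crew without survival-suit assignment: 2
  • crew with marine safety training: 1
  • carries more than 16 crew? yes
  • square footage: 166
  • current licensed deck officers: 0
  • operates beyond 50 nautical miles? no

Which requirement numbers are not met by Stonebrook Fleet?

3, 8

1. condition 'operates beyond 50 nautical miles' does not hold → requirement n/a → met
2. catch-reporting audit 175 days ago vs limit 180 → met
3. condition 'carries more than 16 crew' holds; licensed deck officers 0 < 2 → not met
4. fire-extinguisher inspection 246 days ago vs limit 270 → met
5. certificate of documentation present → met
6. condition 'processes catch onboard' does not hold → requirement n/a → met
7. crew without survival-suit assignment 2 ≤ 2 → met
8. crew with marine safety training 1 < 2 → not met
Not met: 3, 8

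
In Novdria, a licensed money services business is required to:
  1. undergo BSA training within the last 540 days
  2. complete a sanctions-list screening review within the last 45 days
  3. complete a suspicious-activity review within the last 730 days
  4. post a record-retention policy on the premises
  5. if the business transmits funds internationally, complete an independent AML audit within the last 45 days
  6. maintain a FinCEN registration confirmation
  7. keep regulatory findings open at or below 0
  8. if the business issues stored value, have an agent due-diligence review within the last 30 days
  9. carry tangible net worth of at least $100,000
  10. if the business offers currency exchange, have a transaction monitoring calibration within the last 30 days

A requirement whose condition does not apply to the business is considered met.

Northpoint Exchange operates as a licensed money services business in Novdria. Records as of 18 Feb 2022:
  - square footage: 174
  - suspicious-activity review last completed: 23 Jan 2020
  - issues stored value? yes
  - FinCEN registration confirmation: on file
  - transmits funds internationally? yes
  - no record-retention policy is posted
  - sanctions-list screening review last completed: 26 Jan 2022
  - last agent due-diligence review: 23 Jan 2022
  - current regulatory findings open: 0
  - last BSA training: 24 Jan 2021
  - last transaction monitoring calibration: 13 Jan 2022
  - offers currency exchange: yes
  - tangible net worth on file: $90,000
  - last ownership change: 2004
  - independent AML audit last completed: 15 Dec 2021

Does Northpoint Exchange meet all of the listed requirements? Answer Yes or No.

1. BSA training 390 days ago vs limit 540 → met
2. sanctions-list screening review 23 days ago vs limit 45 → met
3. suspicious-activity review 757 days ago vs limit 730 → not met
4. record-retention policy absent → not met
5. condition 'transmits funds internationally' holds; independent AML audit 65 days ago vs limit 45 → not met
6. FinCEN registration confirmation present → met
7. regulatory findings open 0 ≤ 0 → met
8. condition 'issues stored value' holds; agent due-diligence review 26 days ago vs limit 30 → met
9. tangible net worth $90,000 < $100,000 → not met
10. condition 'offers currency exchange' holds; transaction monitoring calibration 36 days ago vs limit 30 → not met
Not met: 3, 4, 5, 9, 10

No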